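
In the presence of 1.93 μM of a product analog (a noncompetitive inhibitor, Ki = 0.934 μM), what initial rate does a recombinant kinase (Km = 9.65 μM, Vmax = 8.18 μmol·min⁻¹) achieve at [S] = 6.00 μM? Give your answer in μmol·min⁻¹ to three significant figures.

With α = 1 + [I]/Ki = 1 + 1.93/0.934 = 3.066, the noncompetitive rate law is v = (Vmax/α)·[S] / (Km + [S]).
v = (8.18/3.066)×6.00 / (9.65 + 6.00) = 16.01/15.65 = 1.02 μmol·min⁻¹.

1.02 μmol·min⁻¹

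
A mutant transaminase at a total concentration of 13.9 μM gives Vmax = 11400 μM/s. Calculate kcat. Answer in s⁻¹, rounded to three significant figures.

820 s⁻¹

kcat = Vmax/[E]total = 11400 μM/s / 13.9 μM = 820 s⁻¹.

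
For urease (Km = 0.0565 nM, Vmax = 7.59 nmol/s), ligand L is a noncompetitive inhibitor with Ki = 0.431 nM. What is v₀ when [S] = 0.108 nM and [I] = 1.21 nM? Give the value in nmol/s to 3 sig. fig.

1.31 nmol/s

With α = 1 + [I]/Ki = 1 + 1.21/0.431 = 3.807, the noncompetitive rate law is v = (Vmax/α)·[S] / (Km + [S]).
v = (7.59/3.807)×0.108 / (0.0565 + 0.108) = 0.2153/0.1645 = 1.31 nmol/s.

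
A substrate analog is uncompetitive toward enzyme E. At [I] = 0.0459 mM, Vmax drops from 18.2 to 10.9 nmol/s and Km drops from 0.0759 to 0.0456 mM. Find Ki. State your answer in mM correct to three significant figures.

0.0685 mM

Uncompetitive: Vmax,app = Vmax/α (and Km,app = Km/α) with α = 1 + [I]/Ki.
α = Vmax/Vmax,app = 18.2/10.9 = 1.670.
Since α = 1 + [I]/Ki, [I]/Ki = 1.670 − 1 = 0.6697 and Ki = 0.0459/0.6697 = 0.0685 mM.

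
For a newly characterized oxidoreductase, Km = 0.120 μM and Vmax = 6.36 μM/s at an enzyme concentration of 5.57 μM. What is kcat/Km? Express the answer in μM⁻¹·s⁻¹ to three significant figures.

9.52 μM⁻¹·s⁻¹

kcat = Vmax/[E]total = 6.36/5.57 = 1.14 s⁻¹.
kcat/Km = 1.14/0.120 = 9.52 μM⁻¹·s⁻¹.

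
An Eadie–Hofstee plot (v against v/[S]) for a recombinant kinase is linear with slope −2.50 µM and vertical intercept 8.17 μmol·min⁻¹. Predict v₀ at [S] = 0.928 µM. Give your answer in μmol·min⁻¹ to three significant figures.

2.21 μmol·min⁻¹

In the Eadie–Hofstee form v = Vmax − Km·(v/[S]), the slope is −Km and the intercept is Vmax, so Km = 2.50 µM and Vmax = 8.17 μmol·min⁻¹.
v = 8.17 × 0.928/(2.50 + 0.928) = 2.21 μmol·min⁻¹.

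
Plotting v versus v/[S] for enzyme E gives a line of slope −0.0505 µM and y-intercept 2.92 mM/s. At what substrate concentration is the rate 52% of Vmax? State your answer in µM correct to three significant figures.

0.0547 µM

The Eadie–Hofstee slope gives Km = 0.0505 µM (slope = −Km).
v/Vmax = [S]/(Km+[S]) = 0.52 ⇒ [S] = Km·0.52/(1−0.52) = 0.0505 × 1.083 = 0.0547 µM.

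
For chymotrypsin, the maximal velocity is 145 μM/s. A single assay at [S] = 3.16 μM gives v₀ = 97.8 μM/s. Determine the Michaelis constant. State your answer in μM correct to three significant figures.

From v = Vmax[S]/(Km+[S]), Km = [S](Vmax − v)/v.
Km = 3.16 × (145 − 97.8) / 97.8 = 149.2/97.8 = 1.53 μM.

1.53 μM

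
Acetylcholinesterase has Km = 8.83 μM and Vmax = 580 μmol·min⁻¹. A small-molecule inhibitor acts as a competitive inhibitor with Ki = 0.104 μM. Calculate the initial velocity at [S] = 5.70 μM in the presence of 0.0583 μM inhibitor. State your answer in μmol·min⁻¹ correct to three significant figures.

α = 1 + [I]/Ki = 1 + 0.0583/0.104 = 1.561.
For a competitive inhibitor, Vmax is unchanged and the apparent Km becomes α·Km: Km,app = 13.8 μM, Vmax,app = 580 μmol·min⁻¹.
v = Vmax,app·[S]/(Km,app + [S]) = 580 × 5.70/(13.8 + 5.70) = 170 μmol·min⁻¹.

170 μmol·min⁻¹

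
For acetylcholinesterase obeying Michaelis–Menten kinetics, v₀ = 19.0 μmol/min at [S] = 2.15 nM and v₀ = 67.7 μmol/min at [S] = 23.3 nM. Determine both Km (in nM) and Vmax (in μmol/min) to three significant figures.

In reciprocal form, 1/v = (Km/Vmax)·(1/[S]) + 1/Vmax. The two points give (1/[S], 1/v) = (0.4651, 0.05263) and (0.04292, 0.01477).
Slope = (0.05263 − 0.01477)/(0.4651 − 0.04292) = 0.08967; intercept = 0.05263 − 0.08967×0.4651 = 0.01092.
Vmax = 1/intercept = 91.6 μmol/min; Km = slope × Vmax = 0.08967 × 91.6 = 8.21 nM.

Km = 8.21 nM; Vmax = 91.6 μmol/min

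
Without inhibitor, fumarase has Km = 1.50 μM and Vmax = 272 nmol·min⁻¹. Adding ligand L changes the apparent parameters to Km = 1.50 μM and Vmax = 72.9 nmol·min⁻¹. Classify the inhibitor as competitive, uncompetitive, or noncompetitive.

Vmax decreases (272 → 72.9 nmol·min⁻¹) while Km is unchanged — pure noncompetitive inhibition.

noncompetitive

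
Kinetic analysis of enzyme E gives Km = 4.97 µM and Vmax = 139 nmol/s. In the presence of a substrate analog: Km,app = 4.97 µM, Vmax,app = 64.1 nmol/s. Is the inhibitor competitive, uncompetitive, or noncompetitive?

Vmax decreases (139 → 64.1 nmol/s) while Km is unchanged — pure noncompetitive inhibition.

noncompetitive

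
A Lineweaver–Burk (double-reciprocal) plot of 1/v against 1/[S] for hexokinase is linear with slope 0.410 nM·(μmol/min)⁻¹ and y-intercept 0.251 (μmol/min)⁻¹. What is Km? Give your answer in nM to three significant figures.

y-intercept = 1/Vmax ⇒ Vmax = 3.98 μmol/min; slope = Km/Vmax ⇒ Km = slope × Vmax.
Km = 0.410 × 3.98 = 1.63 nM.

1.63 nM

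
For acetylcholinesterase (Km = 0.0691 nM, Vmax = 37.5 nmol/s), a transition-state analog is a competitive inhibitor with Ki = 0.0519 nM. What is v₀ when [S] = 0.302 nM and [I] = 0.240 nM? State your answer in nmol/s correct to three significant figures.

16.4 nmol/s

α = 1 + [I]/Ki = 1 + 0.240/0.0519 = 5.624.
For a competitive inhibitor, Vmax is unchanged and the apparent Km becomes α·Km: Km,app = 0.389 nM, Vmax,app = 37.5 nmol/s.
v = Vmax,app·[S]/(Km,app + [S]) = 37.5 × 0.302/(0.389 + 0.302) = 16.4 nmol/s.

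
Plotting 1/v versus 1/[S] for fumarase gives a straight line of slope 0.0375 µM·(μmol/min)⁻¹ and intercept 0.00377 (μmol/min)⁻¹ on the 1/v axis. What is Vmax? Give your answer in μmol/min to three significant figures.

265 μmol/min

The y-intercept of a Lineweaver–Burk plot equals 1/Vmax, so Vmax = 1/0.00377 = 265 μmol/min.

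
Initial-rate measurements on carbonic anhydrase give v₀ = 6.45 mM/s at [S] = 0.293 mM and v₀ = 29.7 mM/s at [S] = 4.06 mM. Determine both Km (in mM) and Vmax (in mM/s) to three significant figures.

Km = 1.58 mM; Vmax = 41.3 mM/s

In reciprocal form, 1/v = (Km/Vmax)·(1/[S]) + 1/Vmax. The two points give (1/[S], 1/v) = (3.413, 0.1550) and (0.2463, 0.03367).
Slope = (0.1550 − 0.03367)/(3.413 − 0.2463) = 0.03833; intercept = 0.1550 − 0.03833×3.413 = 0.02423.
Vmax = 1/intercept = 41.3 mM/s; Km = slope × Vmax = 0.03833 × 41.3 = 1.58 mM.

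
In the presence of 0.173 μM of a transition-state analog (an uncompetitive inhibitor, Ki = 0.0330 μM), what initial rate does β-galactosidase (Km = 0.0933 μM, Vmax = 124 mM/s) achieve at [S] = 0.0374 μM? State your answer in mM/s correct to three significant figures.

14.2 mM/s

With α = 1 + [I]/Ki = 1 + 0.173/0.0330 = 6.242, the uncompetitive rate law is v = (Vmax/α)·[S] / (Km/α + [S]).
v = (124/6.242)×0.0374 / (0.0933/6.242 + 0.0374) = 0.7429/0.05235 = 14.2 mM/s.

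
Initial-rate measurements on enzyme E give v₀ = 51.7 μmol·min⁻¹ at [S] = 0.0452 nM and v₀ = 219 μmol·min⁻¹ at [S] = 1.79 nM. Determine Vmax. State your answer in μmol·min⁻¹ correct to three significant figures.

239 μmol·min⁻¹

From v = Vmax[S]/(Km+[S]), each point gives Vmax = v(Km+[S])/[S].
Equating: 51.7(Km+0.0452)/0.0452 = 219(Km+1.79)/1.79.
1144·Km + 51.7 = 122.3·Km + 219, so (1144 − 122.3)·Km = 219 − 51.7.
Km = 167.3/1021 = 0.164 nM; then Vmax = 51.7(0.164+0.0452)/0.0452 = 239 μmol·min⁻¹.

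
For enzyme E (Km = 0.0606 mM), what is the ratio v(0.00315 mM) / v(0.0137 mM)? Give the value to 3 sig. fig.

0.268

The fractional saturations are [S]/(Km+[S]) = 0.0137/0.07430 = 0.1844 and 0.00315/0.06375 = 0.04941.
v₂/v₁ is just their ratio: 0.04941/0.1844 = 0.268.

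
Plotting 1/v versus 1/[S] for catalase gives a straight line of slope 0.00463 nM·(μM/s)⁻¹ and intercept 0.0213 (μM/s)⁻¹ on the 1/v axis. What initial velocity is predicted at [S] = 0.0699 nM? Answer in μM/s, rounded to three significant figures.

The y-intercept is 1/Vmax, so Vmax = 1/0.0213 = 46.9 μM/s.
The slope is Km/Vmax, so Km = 0.00463 × 46.9 = 0.217 nM.
Then v = 46.9 × 0.0699/(0.217 + 0.0699) = 11.4 μM/s.

11.4 μM/s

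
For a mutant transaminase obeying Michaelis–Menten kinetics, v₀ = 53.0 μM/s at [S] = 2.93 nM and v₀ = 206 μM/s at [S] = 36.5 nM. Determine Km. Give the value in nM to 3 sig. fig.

In reciprocal form, 1/v = (Km/Vmax)·(1/[S]) + 1/Vmax. The two points give (1/[S], 1/v) = (0.3413, 0.01887) and (0.02740, 0.004854).
Slope = (0.01887 − 0.004854)/(0.3413 − 0.02740) = 0.04464; intercept = 0.01887 − 0.04464×0.3413 = 0.003631.
Vmax = 1/intercept = 275 μM/s; Km = slope × Vmax = 0.04464 × 275 = 12.3 nM.

12.3 nM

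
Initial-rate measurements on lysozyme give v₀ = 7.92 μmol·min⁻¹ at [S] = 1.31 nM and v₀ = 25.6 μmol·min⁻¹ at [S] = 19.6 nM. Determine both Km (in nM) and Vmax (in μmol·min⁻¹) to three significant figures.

Km = 3.73 nM; Vmax = 30.5 μmol·min⁻¹

From v = Vmax[S]/(Km+[S]), each point gives Vmax = v(Km+[S])/[S].
Equating: 7.92(Km+1.31)/1.31 = 25.6(Km+19.6)/19.6.
6.046·Km + 7.92 = 1.306·Km + 25.6, so (6.046 − 1.306)·Km = 25.6 − 7.92.
Km = 17.68/4.740 = 3.73 nM; then Vmax = 7.92(3.73+1.31)/1.31 = 30.5 μmol·min⁻¹.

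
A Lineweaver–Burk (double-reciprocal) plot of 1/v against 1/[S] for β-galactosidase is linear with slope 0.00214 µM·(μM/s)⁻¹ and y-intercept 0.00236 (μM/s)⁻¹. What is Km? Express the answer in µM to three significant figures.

y-intercept = 1/Vmax ⇒ Vmax = 424 μM/s; slope = Km/Vmax ⇒ Km = slope × Vmax.
Km = 0.00214 × 424 = 0.907 µM.

0.907 µM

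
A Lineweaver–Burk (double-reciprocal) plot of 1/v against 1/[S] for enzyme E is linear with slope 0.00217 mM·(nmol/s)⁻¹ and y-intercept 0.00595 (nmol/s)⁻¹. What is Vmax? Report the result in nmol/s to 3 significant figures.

The y-intercept of a Lineweaver–Burk plot equals 1/Vmax, so Vmax = 1/0.00595 = 168 nmol/s.

168 nmol/s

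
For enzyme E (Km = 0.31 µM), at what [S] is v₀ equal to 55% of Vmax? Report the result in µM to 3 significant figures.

0.379 µM

v/Vmax = [S]/(Km+[S]) = 0.55, so [S] = Km·0.55/(1 − 0.55) = 0.31 × 1.222.
[S] = 0.379 µM.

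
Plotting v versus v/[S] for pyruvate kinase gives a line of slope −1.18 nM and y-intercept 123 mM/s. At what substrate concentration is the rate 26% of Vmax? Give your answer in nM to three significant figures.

0.415 nM

The Eadie–Hofstee slope gives Km = 1.18 nM (slope = −Km).
v/Vmax = [S]/(Km+[S]) = 0.26 ⇒ [S] = Km·0.26/(1−0.26) = 1.18 × 0.3514 = 0.415 nM.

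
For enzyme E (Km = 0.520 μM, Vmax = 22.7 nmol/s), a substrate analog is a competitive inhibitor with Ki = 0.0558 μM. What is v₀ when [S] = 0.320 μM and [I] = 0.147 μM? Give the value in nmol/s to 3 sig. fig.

3.29 nmol/s

With α = 1 + [I]/Ki = 1 + 0.147/0.0558 = 3.634, the competitive rate law is v = Vmax[S] / (αKm + [S]).
v = 22.7×0.320 / (3.634×0.520 + 0.320) = 7.264/2.210 = 3.29 nmol/s.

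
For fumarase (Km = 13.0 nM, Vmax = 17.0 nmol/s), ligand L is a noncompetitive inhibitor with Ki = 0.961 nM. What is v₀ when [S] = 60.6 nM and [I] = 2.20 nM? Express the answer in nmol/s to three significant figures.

With α = 1 + [I]/Ki = 1 + 2.20/0.961 = 3.289, the noncompetitive rate law is v = (Vmax/α)·[S] / (Km + [S]).
v = (17.0/3.289)×60.6 / (13.0 + 60.6) = 313.2/73.60 = 4.26 nmol/s.

4.26 nmol/s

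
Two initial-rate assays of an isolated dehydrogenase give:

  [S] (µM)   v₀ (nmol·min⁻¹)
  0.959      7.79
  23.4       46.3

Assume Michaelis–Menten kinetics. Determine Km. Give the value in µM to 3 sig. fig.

6.27 µM

In reciprocal form, 1/v = (Km/Vmax)·(1/[S]) + 1/Vmax. The two points give (1/[S], 1/v) = (1.043, 0.1284) and (0.04274, 0.02160).
Slope = (0.1284 − 0.02160)/(1.043 − 0.04274) = 0.1068; intercept = 0.1284 − 0.1068×1.043 = 0.01704.
Vmax = 1/intercept = 58.7 nmol·min⁻¹; Km = slope × Vmax = 0.1068 × 58.7 = 6.27 µM.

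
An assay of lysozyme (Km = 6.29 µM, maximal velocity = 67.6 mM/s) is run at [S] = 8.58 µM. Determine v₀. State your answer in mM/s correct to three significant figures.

39.0 mM/s

[S]/(Km+[S]) = 8.58/14.87 = 0.5770, the fractional saturation.
v = 0.5770 × Vmax = 0.5770 × 67.6 = 39.0 mM/s.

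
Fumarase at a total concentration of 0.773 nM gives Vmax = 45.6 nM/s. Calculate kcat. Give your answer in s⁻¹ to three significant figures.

kcat = Vmax/[E]total = 45.6 nM/s / 0.773 nM = 59.0 s⁻¹.

59.0 s⁻¹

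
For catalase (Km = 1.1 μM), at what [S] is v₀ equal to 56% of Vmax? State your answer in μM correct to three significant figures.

v/Vmax = [S]/(Km+[S]) = 0.56, so [S] = Km·0.56/(1 − 0.56) = 1.1 × 1.273.
[S] = 1.40 μM.

1.40 μM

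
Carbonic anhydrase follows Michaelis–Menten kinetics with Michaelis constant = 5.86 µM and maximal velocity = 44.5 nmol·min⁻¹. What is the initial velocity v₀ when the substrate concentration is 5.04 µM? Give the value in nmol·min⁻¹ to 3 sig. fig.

20.6 nmol·min⁻¹

[S]/(Km+[S]) = 5.04/10.90 = 0.4624, the fractional saturation.
v = 0.4624 × Vmax = 0.4624 × 44.5 = 20.6 nmol·min⁻¹.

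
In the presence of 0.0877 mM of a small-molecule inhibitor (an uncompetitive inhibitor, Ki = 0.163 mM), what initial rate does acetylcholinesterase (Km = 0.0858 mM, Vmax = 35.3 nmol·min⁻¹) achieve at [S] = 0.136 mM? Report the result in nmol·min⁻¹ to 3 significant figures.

With α = 1 + [I]/Ki = 1 + 0.0877/0.163 = 1.538, the uncompetitive rate law is v = (Vmax/α)·[S] / (Km/α + [S]).
v = (35.3/1.538)×0.136 / (0.0858/1.538 + 0.136) = 3.121/0.1918 = 16.3 nmol·min⁻¹.

16.3 nmol·min⁻¹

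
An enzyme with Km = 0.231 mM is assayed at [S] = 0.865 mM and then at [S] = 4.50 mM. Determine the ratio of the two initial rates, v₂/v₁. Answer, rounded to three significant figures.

1.21

The fractional saturations are [S]/(Km+[S]) = 0.865/1.096 = 0.7892 and 4.50/4.731 = 0.9512.
v₂/v₁ is just their ratio: 0.9512/0.7892 = 1.21.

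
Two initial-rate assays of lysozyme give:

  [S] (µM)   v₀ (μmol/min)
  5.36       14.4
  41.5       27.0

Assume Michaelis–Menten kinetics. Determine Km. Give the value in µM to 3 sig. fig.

6.19 µM

From v = Vmax[S]/(Km+[S]), each point gives Vmax = v(Km+[S])/[S].
Equating: 14.4(Km+5.36)/5.36 = 27.0(Km+41.5)/41.5.
2.687·Km + 14.4 = 0.6506·Km + 27.0, so (2.687 − 0.6506)·Km = 27.0 − 14.4.
Km = 12.60/2.036 = 6.19 µM; then Vmax = 14.4(6.19+5.36)/5.36 = 31.0 μmol/min.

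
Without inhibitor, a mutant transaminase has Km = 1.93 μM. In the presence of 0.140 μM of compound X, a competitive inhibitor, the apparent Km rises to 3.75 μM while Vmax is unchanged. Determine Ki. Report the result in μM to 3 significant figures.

0.148 μM

Competitive: Km,app = α·Km with α = 1 + [I]/Ki.
α = Km,app/Km = 3.75/1.93 = 1.943.
Since α = 1 + [I]/Ki, [I]/Ki = 1.943 − 1 = 0.9430 and Ki = 0.140/0.9430 = 0.148 μM.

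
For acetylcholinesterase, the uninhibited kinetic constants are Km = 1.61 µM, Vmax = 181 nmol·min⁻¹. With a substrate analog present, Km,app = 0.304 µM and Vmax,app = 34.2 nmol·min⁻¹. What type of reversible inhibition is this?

uncompetitive

Both Km and Vmax decrease by the same factor (~5.30-fold) — characteristic of uncompetitive inhibition.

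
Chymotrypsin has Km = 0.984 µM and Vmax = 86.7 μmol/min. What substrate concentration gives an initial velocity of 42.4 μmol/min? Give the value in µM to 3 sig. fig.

0.942 µM

The required fractional saturation is v/Vmax = 42.4/86.7 = 0.4890.
Then [S]/(Km+[S]) = 0.4890 ⇒ [S] = 0.984 × 0.4890/(1 − 0.4890) = 0.942 µM.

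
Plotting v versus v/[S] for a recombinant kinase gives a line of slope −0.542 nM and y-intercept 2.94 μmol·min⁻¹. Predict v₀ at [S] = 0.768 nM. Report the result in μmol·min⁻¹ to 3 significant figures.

In the Eadie–Hofstee form v = Vmax − Km·(v/[S]), the slope is −Km and the intercept is Vmax, so Km = 0.542 nM and Vmax = 2.94 μmol·min⁻¹.
v = 2.94 × 0.768/(0.542 + 0.768) = 1.72 μmol·min⁻¹.

1.72 μmol·min⁻¹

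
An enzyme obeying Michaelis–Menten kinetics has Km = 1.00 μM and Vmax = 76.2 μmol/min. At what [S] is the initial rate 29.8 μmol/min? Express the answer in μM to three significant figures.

Rearranging v = Vmax[S]/(Km+[S]) gives [S] = Km·v/(Vmax − v).
[S] = 1.00 × 29.8 / (76.2 − 29.8) = 29.80/46.40 = 0.642 μM.

0.642 μM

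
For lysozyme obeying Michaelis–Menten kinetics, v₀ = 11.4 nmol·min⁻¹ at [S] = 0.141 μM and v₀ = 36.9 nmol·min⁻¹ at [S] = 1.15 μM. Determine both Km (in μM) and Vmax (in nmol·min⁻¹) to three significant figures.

In reciprocal form, 1/v = (Km/Vmax)·(1/[S]) + 1/Vmax. The two points give (1/[S], 1/v) = (7.092, 0.08772) and (0.8696, 0.02710).
Slope = (0.08772 − 0.02710)/(7.092 − 0.8696) = 0.009742; intercept = 0.08772 − 0.009742×7.092 = 0.01863.
Vmax = 1/intercept = 53.7 nmol·min⁻¹; Km = slope × Vmax = 0.009742 × 53.7 = 0.523 μM.

Km = 0.523 μM; Vmax = 53.7 nmol·min⁻¹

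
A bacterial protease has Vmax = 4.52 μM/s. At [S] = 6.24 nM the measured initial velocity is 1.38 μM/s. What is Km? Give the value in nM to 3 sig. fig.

v/Vmax = 1.38/4.52 = 0.3053 = [S]/(Km+[S]).
So Km + [S] = [S]/0.3053 = 20.44 nM, giving Km = 20.44 − 6.24 = 14.2 nM.

14.2 nM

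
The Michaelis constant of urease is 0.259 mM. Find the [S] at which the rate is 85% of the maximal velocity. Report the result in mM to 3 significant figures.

1.47 mM

v/Vmax = [S]/(Km+[S]) = 0.85, so [S] = Km·0.85/(1 − 0.85) = 0.259 × 5.667.
[S] = 1.47 mM.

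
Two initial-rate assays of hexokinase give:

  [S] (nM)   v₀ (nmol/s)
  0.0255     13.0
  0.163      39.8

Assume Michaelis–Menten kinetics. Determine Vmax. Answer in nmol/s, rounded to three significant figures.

From v = Vmax[S]/(Km+[S]), each point gives Vmax = v(Km+[S])/[S].
Equating: 13.0(Km+0.0255)/0.0255 = 39.8(Km+0.163)/0.163.
509.8·Km + 13.0 = 244.2·Km + 39.8, so (509.8 − 244.2)·Km = 39.8 − 13.0.
Km = 26.80/265.6 = 0.101 nM; then Vmax = 13.0(0.101+0.0255)/0.0255 = 64.4 nmol/s.

64.4 nmol/s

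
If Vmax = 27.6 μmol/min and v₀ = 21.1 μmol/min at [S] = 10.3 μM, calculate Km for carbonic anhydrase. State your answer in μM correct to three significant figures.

3.17 μM

From v = Vmax[S]/(Km+[S]), Km = [S](Vmax − v)/v.
Km = 10.3 × (27.6 − 21.1) / 21.1 = 66.95/21.1 = 3.17 μM.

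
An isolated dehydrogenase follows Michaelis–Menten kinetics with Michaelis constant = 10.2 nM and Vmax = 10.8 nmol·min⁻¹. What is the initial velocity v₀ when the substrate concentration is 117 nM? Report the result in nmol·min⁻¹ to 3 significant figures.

9.93 nmol·min⁻¹

v = Vmax·[S]/(Km + [S]) = 10.8 × 117 / (10.2 + 117)
  = 1264 / 127.2 = 9.93 nmol·min⁻¹.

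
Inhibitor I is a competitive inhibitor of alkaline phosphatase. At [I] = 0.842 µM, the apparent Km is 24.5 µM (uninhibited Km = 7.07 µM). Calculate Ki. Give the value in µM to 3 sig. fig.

Competitive: Km,app = α·Km with α = 1 + [I]/Ki.
α = Km,app/Km = 24.5/7.07 = 3.465.
Since α = 1 + [I]/Ki, [I]/Ki = 3.465 − 1 = 2.465 and Ki = 0.842/2.465 = 0.342 µM.

0.342 µM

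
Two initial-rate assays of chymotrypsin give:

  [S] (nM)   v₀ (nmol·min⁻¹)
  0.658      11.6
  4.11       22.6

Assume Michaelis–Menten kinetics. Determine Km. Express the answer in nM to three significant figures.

0.907 nM

In reciprocal form, 1/v = (Km/Vmax)·(1/[S]) + 1/Vmax. The two points give (1/[S], 1/v) = (1.520, 0.08621) and (0.2433, 0.04425).
Slope = (0.08621 − 0.04425)/(1.520 − 0.2433) = 0.03287; intercept = 0.08621 − 0.03287×1.520 = 0.03625.
Vmax = 1/intercept = 27.6 nmol·min⁻¹; Km = slope × Vmax = 0.03287 × 27.6 = 0.907 nM.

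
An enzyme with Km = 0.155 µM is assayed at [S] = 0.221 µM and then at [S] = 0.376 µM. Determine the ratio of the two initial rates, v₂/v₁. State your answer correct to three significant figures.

1.20

The fractional saturations are [S]/(Km+[S]) = 0.221/0.3760 = 0.5878 and 0.376/0.5310 = 0.7081.
v₂/v₁ is just their ratio: 0.7081/0.5878 = 1.20.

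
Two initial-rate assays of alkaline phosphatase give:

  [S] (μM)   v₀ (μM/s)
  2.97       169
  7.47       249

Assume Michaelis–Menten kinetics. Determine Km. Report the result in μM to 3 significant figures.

From v = Vmax[S]/(Km+[S]), each point gives Vmax = v(Km+[S])/[S].
Equating: 169(Km+2.97)/2.97 = 249(Km+7.47)/7.47.
56.90·Km + 169 = 33.33·Km + 249, so (56.90 − 33.33)·Km = 249 − 169.
Km = 80.00/23.57 = 3.39 μM; then Vmax = 169(3.39+2.97)/2.97 = 362 μM/s.

3.39 μM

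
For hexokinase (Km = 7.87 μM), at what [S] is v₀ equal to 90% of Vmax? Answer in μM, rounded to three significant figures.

70.8 μM

v/Vmax = [S]/(Km+[S]) = 0.9, so [S] = Km·0.9/(1 − 0.9) = 7.87 × 9.000.
[S] = 70.8 μM.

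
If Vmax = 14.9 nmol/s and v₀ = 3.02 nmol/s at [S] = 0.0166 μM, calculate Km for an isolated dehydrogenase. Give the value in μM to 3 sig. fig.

0.0653 μM

From v = Vmax[S]/(Km+[S]), Km = [S](Vmax − v)/v.
Km = 0.0166 × (14.9 − 3.02) / 3.02 = 0.1972/3.02 = 0.0653 μM.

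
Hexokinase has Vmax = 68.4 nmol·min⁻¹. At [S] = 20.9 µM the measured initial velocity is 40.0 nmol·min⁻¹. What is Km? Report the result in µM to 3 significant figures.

From v = Vmax[S]/(Km+[S]), Km = [S](Vmax − v)/v.
Km = 20.9 × (68.4 − 40.0) / 40.0 = 593.6/40.0 = 14.8 µM.

14.8 µM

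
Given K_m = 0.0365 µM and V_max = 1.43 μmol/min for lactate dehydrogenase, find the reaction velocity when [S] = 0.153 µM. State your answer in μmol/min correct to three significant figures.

[S]/(Km+[S]) = 0.153/0.1895 = 0.8074, the fractional saturation.
v = 0.8074 × Vmax = 0.8074 × 1.43 = 1.15 μmol/min.

1.15 μmol/min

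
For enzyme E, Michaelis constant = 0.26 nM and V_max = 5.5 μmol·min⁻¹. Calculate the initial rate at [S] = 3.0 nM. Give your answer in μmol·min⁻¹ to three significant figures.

v = Vmax·[S]/(Km + [S]) = 5.5 × 3.0 / (0.26 + 3.0)
  = 16.50 / 3.260 = 5.06 μmol·min⁻¹.

5.06 μmol·min⁻¹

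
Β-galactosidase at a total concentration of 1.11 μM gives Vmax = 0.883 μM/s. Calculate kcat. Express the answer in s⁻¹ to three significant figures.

kcat = Vmax/[E]total = 0.883 μM/s / 1.11 μM = 0.795 s⁻¹.

0.795 s⁻¹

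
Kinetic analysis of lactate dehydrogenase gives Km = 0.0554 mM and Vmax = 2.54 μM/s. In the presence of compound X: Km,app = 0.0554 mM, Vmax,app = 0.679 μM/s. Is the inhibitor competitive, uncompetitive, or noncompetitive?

Vmax decreases (2.54 → 0.679 μM/s) while Km is unchanged — pure noncompetitive inhibition.

noncompetitive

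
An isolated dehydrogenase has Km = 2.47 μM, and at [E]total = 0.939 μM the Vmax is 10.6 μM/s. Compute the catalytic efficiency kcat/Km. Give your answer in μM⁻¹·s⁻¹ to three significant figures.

4.57 μM⁻¹·s⁻¹

kcat = Vmax/[E]total = 10.6/0.939 = 11.3 s⁻¹.
kcat/Km = 11.3/2.47 = 4.57 μM⁻¹·s⁻¹.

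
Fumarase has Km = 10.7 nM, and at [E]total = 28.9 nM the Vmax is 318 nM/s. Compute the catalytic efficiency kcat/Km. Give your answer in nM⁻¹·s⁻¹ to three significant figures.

kcat = Vmax/[E]total = 318/28.9 = 11.0 s⁻¹.
kcat/Km = 11.0/10.7 = 1.03 nM⁻¹·s⁻¹.

1.03 nM⁻¹·s⁻¹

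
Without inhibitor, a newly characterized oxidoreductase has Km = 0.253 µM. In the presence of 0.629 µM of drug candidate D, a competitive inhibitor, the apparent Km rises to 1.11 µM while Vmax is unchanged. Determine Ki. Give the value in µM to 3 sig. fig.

0.186 µM

Competitive: Km,app = α·Km with α = 1 + [I]/Ki.
α = Km,app/Km = 1.11/0.253 = 4.387.
Since α = 1 + [I]/Ki, [I]/Ki = 4.387 − 1 = 3.387 and Ki = 0.629/3.387 = 0.186 µM.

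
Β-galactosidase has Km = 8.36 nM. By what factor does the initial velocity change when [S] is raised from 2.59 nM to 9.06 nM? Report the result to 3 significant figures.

The fractional saturations are [S]/(Km+[S]) = 2.59/10.95 = 0.2365 and 9.06/17.42 = 0.5201.
v₂/v₁ is just their ratio: 0.5201/0.2365 = 2.20.

2.20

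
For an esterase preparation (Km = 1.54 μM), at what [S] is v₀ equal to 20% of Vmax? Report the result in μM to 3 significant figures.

0.385 μM

v/Vmax = [S]/(Km+[S]) = 0.2, so [S] = Km·0.2/(1 − 0.2) = 1.54 × 0.2500.
[S] = 0.385 μM.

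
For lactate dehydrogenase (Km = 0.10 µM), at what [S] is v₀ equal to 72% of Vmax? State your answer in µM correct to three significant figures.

0.257 µM

v/Vmax = [S]/(Km+[S]) = 0.72, so [S] = Km·0.72/(1 − 0.72) = 0.10 × 2.571.
[S] = 0.257 µM.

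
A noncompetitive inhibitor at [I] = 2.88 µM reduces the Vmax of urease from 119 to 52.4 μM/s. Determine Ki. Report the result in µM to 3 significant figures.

Noncompetitive: Vmax,app = Vmax/α with α = 1 + [I]/Ki.
α = Vmax/Vmax,app = 119/52.4 = 2.271.
Since α = 1 + [I]/Ki, [I]/Ki = 2.271 − 1 = 1.271 and Ki = 2.88/1.271 = 2.27 µM.

2.27 µM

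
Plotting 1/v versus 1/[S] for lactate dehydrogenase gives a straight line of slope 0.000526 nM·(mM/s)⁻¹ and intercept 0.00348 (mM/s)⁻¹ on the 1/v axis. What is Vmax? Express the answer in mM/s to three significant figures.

The y-intercept of a Lineweaver–Burk plot equals 1/Vmax, so Vmax = 1/0.00348 = 287 mM/s.

287 mM/s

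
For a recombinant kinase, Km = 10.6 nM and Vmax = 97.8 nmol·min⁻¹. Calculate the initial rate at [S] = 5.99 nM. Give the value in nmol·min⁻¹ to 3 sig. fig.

35.3 nmol·min⁻¹

v = Vmax·[S]/(Km + [S]) = 97.8 × 5.99 / (10.6 + 5.99)
  = 585.8 / 16.59 = 35.3 nmol·min⁻¹.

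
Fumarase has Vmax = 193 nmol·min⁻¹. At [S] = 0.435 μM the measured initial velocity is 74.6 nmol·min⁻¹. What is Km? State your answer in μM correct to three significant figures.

0.690 μM

v/Vmax = 74.6/193 = 0.3865 = [S]/(Km+[S]).
So Km + [S] = [S]/0.3865 = 1.125 μM, giving Km = 1.125 − 0.435 = 0.690 μM.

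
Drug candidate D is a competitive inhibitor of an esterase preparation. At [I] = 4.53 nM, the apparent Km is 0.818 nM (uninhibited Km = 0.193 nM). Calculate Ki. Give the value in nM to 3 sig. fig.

Competitive: Km,app = α·Km with α = 1 + [I]/Ki.
α = Km,app/Km = 0.818/0.193 = 4.238.
Ki = [I]/(α − 1) = 4.53/3.238 = 1.40 nM.

1.40 nM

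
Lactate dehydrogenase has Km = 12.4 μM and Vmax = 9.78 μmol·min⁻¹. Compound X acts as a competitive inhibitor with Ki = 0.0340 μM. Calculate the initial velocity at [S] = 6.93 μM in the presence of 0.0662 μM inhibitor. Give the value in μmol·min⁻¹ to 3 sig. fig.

α = 1 + [I]/Ki = 1 + 0.0662/0.0340 = 2.947.
For a competitive inhibitor, Vmax is unchanged and the apparent Km becomes α·Km: Km,app = 36.5 μM, Vmax,app = 9.78 μmol·min⁻¹.
v = Vmax,app·[S]/(Km,app + [S]) = 9.78 × 6.93/(36.5 + 6.93) = 1.56 μmol·min⁻¹.

1.56 μmol·min⁻¹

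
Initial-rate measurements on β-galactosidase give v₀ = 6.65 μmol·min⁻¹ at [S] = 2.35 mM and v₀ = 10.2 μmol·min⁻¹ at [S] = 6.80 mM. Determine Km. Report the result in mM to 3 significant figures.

In reciprocal form, 1/v = (Km/Vmax)·(1/[S]) + 1/Vmax. The two points give (1/[S], 1/v) = (0.4255, 0.1504) and (0.1471, 0.09804).
Slope = (0.1504 − 0.09804)/(0.4255 − 0.1471) = 0.1879; intercept = 0.1504 − 0.1879×0.4255 = 0.07040.
Vmax = 1/intercept = 14.2 μmol·min⁻¹; Km = slope × Vmax = 0.1879 × 14.2 = 2.67 mM.

2.67 mM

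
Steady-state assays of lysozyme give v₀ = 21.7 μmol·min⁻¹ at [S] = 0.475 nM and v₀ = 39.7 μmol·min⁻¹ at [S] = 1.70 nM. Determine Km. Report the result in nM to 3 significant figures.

0.806 nM

In reciprocal form, 1/v = (Km/Vmax)·(1/[S]) + 1/Vmax. The two points give (1/[S], 1/v) = (2.105, 0.04608) and (0.5882, 0.02519).
Slope = (0.04608 − 0.02519)/(2.105 − 0.5882) = 0.01377; intercept = 0.04608 − 0.01377×2.105 = 0.01709.
Vmax = 1/intercept = 58.5 μmol·min⁻¹; Km = slope × Vmax = 0.01377 × 58.5 = 0.806 nM.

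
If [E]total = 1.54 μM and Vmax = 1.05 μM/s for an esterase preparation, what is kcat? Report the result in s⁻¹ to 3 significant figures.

kcat = Vmax/[E]total = 1.05 μM/s / 1.54 μM = 0.682 s⁻¹.

0.682 s⁻¹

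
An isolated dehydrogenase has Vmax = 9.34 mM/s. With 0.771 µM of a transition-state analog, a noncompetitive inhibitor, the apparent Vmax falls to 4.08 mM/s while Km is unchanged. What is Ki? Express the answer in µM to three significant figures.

0.598 µM

Noncompetitive: Vmax,app = Vmax/α with α = 1 + [I]/Ki.
α = Vmax/Vmax,app = 9.34/4.08 = 2.289.
Since α = 1 + [I]/Ki, [I]/Ki = 2.289 − 1 = 1.289 and Ki = 0.771/1.289 = 0.598 µM.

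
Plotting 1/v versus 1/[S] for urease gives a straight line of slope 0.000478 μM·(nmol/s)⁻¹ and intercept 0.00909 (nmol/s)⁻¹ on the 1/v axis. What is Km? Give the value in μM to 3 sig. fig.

0.0526 μM

y-intercept = 1/Vmax ⇒ Vmax = 110 nmol/s; slope = Km/Vmax ⇒ Km = slope × Vmax.
Km = 0.000478 × 110 = 0.0526 μM.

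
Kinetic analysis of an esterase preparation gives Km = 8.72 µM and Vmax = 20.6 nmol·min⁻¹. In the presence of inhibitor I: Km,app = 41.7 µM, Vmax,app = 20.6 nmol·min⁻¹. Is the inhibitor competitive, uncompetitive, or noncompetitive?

competitive

Km increases (8.72 → 41.7 µM) while Vmax is unchanged — the hallmark of competitive inhibition.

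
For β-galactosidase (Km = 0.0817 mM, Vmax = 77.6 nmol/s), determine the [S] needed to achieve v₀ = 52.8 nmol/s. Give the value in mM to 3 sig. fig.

0.174 mM

The required fractional saturation is v/Vmax = 52.8/77.6 = 0.6804.
Then [S]/(Km+[S]) = 0.6804 ⇒ [S] = 0.0817 × 0.6804/(1 − 0.6804) = 0.174 mM.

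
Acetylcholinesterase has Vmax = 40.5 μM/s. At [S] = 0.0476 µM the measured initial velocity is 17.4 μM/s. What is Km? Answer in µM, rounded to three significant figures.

v/Vmax = 17.4/40.5 = 0.4296 = [S]/(Km+[S]).
So Km + [S] = [S]/0.4296 = 0.1108 µM, giving Km = 0.1108 − 0.0476 = 0.0632 µM.

0.0632 µM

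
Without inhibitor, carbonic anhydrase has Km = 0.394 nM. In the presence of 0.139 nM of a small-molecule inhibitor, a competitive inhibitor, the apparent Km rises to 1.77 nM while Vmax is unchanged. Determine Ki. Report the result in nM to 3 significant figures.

0.0398 nM

Competitive: Km,app = α·Km with α = 1 + [I]/Ki.
α = Km,app/Km = 1.77/0.394 = 4.492.
Ki = [I]/(α − 1) = 0.139/3.492 = 0.0398 nM.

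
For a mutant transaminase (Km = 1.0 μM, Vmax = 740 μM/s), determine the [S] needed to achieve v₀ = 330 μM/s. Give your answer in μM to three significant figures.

The required fractional saturation is v/Vmax = 330/740 = 0.4459.
Then [S]/(Km+[S]) = 0.4459 ⇒ [S] = 1.0 × 0.4459/(1 − 0.4459) = 0.805 μM.

0.805 μM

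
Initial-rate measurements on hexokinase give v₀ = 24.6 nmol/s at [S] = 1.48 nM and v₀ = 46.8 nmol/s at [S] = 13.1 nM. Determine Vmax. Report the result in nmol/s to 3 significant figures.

In reciprocal form, 1/v = (Km/Vmax)·(1/[S]) + 1/Vmax. The two points give (1/[S], 1/v) = (0.6757, 0.04065) and (0.07634, 0.02137).
Slope = (0.04065 − 0.02137)/(0.6757 − 0.07634) = 0.03217; intercept = 0.04065 − 0.03217×0.6757 = 0.01891.
Vmax = 1/intercept = 52.9 nmol/s; Km = slope × Vmax = 0.03217 × 52.9 = 1.70 nM.

52.9 nmol/s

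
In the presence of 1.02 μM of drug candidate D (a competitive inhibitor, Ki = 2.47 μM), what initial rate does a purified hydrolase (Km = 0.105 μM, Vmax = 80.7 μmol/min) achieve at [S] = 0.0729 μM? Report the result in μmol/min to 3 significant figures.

26.6 μmol/min

α = 1 + [I]/Ki = 1 + 1.02/2.47 = 1.413.
For a competitive inhibitor, Vmax is unchanged and the apparent Km becomes α·Km: Km,app = 0.148 μM, Vmax,app = 80.7 μmol/min.
v = Vmax,app·[S]/(Km,app + [S]) = 80.7 × 0.0729/(0.148 + 0.0729) = 26.6 μmol/min.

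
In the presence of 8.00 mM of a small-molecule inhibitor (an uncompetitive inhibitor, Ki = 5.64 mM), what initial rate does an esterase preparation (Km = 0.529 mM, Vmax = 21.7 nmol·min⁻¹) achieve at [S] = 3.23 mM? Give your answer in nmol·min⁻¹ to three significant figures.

8.40 nmol·min⁻¹

α = 1 + [I]/Ki = 1 + 8.00/5.64 = 2.418.
For an uncompetitive inhibitor, both parameters are divided by α, giving Vmax/α and Km/α: Km,app = 0.219 mM, Vmax,app = 8.97 nmol·min⁻¹.
v = Vmax,app·[S]/(Km,app + [S]) = 8.97 × 3.23/(0.219 + 3.23) = 8.40 nmol·min⁻¹.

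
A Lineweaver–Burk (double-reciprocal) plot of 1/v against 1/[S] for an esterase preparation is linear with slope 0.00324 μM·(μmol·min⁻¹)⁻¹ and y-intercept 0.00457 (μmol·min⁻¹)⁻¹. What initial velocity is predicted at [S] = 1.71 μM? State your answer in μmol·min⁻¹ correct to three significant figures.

155 μmol·min⁻¹

The y-intercept is 1/Vmax, so Vmax = 1/0.00457 = 219 μmol·min⁻¹.
The slope is Km/Vmax, so Km = 0.00324 × 219 = 0.709 μM.
Then v = 219 × 1.71/(0.709 + 1.71) = 155 μmol·min⁻¹.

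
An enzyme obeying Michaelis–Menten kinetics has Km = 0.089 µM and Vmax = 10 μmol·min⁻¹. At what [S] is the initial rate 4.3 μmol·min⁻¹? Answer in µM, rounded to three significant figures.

0.0671 µM

The required fractional saturation is v/Vmax = 4.3/10 = 0.4300.
Then [S]/(Km+[S]) = 0.4300 ⇒ [S] = 0.089 × 0.4300/(1 − 0.4300) = 0.0671 µM.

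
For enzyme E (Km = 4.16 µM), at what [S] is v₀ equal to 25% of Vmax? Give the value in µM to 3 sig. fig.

1.39 µM

v/Vmax = [S]/(Km+[S]) = 0.25, so [S] = Km·0.25/(1 − 0.25) = 4.16 × 0.3333.
[S] = 1.39 µM.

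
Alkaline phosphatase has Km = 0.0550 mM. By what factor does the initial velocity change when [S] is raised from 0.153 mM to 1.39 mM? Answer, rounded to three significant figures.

1.31

Since Vmax cancels, v₂/v₁ = [S]₂(Km+[S]₁) / [S]₁(Km+[S]₂).
= 1.39×(0.0550+0.153) / (0.153×(0.0550+1.39)) = 0.2891/0.2211 = 1.31.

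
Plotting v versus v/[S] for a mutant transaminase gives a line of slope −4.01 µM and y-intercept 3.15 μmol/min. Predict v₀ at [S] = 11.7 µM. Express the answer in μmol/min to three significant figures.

2.35 μmol/min

In the Eadie–Hofstee form v = Vmax − Km·(v/[S]), the slope is −Km and the intercept is Vmax, so Km = 4.01 µM and Vmax = 3.15 μmol/min.
v = 3.15 × 11.7/(4.01 + 11.7) = 2.35 μmol/min.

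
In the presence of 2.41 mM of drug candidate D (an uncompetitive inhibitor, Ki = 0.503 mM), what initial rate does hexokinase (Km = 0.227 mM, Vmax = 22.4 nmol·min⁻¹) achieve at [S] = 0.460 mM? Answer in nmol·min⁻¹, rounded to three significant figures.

3.56 nmol·min⁻¹

With α = 1 + [I]/Ki = 1 + 2.41/0.503 = 5.791, the uncompetitive rate law is v = (Vmax/α)·[S] / (Km/α + [S]).
v = (22.4/5.791)×0.460 / (0.227/5.791 + 0.460) = 1.779/0.4992 = 3.56 nmol·min⁻¹.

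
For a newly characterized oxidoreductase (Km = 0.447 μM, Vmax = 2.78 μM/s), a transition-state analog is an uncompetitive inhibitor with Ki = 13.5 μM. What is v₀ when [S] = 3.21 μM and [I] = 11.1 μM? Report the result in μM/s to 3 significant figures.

α = 1 + [I]/Ki = 1 + 11.1/13.5 = 1.822.
For an uncompetitive inhibitor, both parameters are divided by α, giving Vmax/α and Km/α: Km,app = 0.245 μM, Vmax,app = 1.53 μM/s.
v = Vmax,app·[S]/(Km,app + [S]) = 1.53 × 3.21/(0.245 + 3.21) = 1.42 μM/s.

1.42 μM/s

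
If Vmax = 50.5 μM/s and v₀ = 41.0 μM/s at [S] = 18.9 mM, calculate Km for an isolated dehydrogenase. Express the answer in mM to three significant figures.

From v = Vmax[S]/(Km+[S]), Km = [S](Vmax − v)/v.
Km = 18.9 × (50.5 − 41.0) / 41.0 = 179.5/41.0 = 4.38 mM.

4.38 mM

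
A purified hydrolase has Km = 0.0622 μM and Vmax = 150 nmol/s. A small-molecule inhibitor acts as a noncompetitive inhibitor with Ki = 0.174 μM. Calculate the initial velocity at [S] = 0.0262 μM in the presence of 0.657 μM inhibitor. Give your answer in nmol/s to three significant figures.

9.31 nmol/s

α = 1 + [I]/Ki = 1 + 0.657/0.174 = 4.776.
For a noncompetitive inhibitor, Vmax is reduced to Vmax/α while Km is unchanged: Km,app = 0.0622 μM, Vmax,app = 31.4 nmol/s.
v = Vmax,app·[S]/(Km,app + [S]) = 31.4 × 0.0262/(0.0622 + 0.0262) = 9.31 nmol/s.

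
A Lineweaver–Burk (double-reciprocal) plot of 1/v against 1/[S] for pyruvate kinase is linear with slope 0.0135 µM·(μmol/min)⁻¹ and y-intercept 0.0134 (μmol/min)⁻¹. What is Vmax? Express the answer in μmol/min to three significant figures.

The y-intercept of a Lineweaver–Burk plot equals 1/Vmax, so Vmax = 1/0.0134 = 74.6 μmol/min.

74.6 μmol/min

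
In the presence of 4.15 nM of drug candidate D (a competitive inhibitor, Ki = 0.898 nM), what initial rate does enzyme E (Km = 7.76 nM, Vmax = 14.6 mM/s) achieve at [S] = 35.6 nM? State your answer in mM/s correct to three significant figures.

With α = 1 + [I]/Ki = 1 + 4.15/0.898 = 5.621, the competitive rate law is v = Vmax[S] / (αKm + [S]).
v = 14.6×35.6 / (5.621×7.76 + 35.6) = 519.8/79.22 = 6.56 mM/s.

6.56 mM/s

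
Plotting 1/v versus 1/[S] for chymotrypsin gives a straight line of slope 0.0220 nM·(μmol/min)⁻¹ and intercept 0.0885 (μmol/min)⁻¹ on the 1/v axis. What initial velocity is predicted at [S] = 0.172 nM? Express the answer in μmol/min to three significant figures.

4.62 μmol/min

The y-intercept is 1/Vmax, so Vmax = 1/0.0885 = 11.3 μmol/min.
The slope is Km/Vmax, so Km = 0.0220 × 11.3 = 0.249 nM.
Then v = 11.3 × 0.172/(0.249 + 0.172) = 4.62 μmol/min.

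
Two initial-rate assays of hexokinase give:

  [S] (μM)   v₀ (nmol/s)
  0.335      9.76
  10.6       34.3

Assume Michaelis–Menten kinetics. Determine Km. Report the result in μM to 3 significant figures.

In reciprocal form, 1/v = (Km/Vmax)·(1/[S]) + 1/Vmax. The two points give (1/[S], 1/v) = (2.985, 0.1025) and (0.09434, 0.02915).
Slope = (0.1025 − 0.02915)/(2.985 − 0.09434) = 0.02536; intercept = 0.1025 − 0.02536×2.985 = 0.02676.
Vmax = 1/intercept = 37.4 nmol/s; Km = slope × Vmax = 0.02536 × 37.4 = 0.948 μM.

0.948 μM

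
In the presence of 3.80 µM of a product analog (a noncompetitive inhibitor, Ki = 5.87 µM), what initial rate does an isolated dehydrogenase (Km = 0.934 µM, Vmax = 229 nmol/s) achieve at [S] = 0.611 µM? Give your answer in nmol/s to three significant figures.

α = 1 + [I]/Ki = 1 + 3.80/5.87 = 1.647.
For a noncompetitive inhibitor, Vmax is reduced to Vmax/α while Km is unchanged: Km,app = 0.934 µM, Vmax,app = 139 nmol/s.
v = Vmax,app·[S]/(Km,app + [S]) = 139 × 0.611/(0.934 + 0.611) = 55.0 nmol/s.

55.0 nmol/s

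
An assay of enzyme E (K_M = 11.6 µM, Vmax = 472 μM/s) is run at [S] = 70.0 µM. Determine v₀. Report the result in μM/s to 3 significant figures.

v = Vmax·[S]/(Km + [S]) = 472 × 70.0 / (11.6 + 70.0)
  = 33040 / 81.60 = 405 μM/s.

405 μM/s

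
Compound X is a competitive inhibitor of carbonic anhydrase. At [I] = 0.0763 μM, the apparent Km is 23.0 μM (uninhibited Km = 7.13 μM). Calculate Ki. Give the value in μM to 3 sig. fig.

0.0343 μM

Competitive: Km,app = α·Km with α = 1 + [I]/Ki.
α = Km,app/Km = 23.0/7.13 = 3.226.
Since α = 1 + [I]/Ki, [I]/Ki = 3.226 − 1 = 2.226 and Ki = 0.0763/2.226 = 0.0343 μM.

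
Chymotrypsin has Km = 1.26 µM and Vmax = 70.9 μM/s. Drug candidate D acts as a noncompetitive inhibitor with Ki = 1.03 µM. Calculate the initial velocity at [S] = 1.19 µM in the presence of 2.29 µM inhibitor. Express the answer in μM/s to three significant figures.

10.7 μM/s

With α = 1 + [I]/Ki = 1 + 2.29/1.03 = 3.223, the noncompetitive rate law is v = (Vmax/α)·[S] / (Km + [S]).
v = (70.9/3.223)×1.19 / (1.26 + 1.19) = 26.18/2.450 = 10.7 μM/s.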